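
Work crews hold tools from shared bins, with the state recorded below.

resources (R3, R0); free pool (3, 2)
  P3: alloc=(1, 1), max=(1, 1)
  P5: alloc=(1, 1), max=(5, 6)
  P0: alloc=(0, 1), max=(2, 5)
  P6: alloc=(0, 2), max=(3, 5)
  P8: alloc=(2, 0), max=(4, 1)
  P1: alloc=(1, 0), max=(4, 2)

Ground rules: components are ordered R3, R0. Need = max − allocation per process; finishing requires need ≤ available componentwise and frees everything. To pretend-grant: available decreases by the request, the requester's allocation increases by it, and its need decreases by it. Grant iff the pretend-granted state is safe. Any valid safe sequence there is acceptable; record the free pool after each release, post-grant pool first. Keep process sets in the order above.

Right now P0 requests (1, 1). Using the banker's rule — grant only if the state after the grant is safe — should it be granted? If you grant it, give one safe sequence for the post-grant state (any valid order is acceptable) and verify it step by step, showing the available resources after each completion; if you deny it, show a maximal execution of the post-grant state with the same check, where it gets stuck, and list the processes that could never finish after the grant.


DENY — the pretend-granted state is unsafe.
Key observation: the pool after P3, P8, P1 is (6, 2); every surviving request exceeds it in R0, so progress ends there.
After a pretend grant, a maximal execution: P3, P8, P1 — then nothing else fits. Walking it through:
  pool = (2, 1)
  run P3 (needs (0, 0), free (2, 1)); after release of (1, 1) the pool is (3, 2)
  run P8 (needs (2, 1), free (3, 2)); after release of (2, 0) the pool is (5, 2)
  run P1 (needs (3, 2), free (5, 2)); after release of (1, 0) the pool is (6, 2)
  blocked: P5 wants (4, 5), pool (6, 2) — not enough R0
  blocked: P0 wants (1, 3), pool (6, 2) — not enough R0
  blocked: P6 wants (3, 3), pool (6, 2) — not enough R0
Had the request been granted, P5, P0 and P6 could never finish.


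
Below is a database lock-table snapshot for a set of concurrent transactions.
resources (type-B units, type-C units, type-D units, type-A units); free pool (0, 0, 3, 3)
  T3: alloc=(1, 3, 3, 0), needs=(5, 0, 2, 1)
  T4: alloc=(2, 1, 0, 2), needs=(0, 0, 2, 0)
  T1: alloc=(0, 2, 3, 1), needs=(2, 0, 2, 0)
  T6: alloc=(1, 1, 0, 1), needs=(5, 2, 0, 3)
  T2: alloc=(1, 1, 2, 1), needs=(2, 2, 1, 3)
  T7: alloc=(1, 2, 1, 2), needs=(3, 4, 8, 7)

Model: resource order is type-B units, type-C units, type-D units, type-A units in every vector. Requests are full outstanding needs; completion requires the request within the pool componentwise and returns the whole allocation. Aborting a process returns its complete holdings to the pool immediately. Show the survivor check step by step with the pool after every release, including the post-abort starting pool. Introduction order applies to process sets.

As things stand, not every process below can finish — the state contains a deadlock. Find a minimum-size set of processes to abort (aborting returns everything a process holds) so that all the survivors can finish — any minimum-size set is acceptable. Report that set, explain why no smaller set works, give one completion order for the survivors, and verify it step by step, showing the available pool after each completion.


Minimum abort set: T6.
Key observation: the returned (1, 1, 0, 1) from T6 is what brings T3 — unrunnable before, under any order — into play at step 5.
Minimality: the empty abort set fails — the state is deadlocked as it stands.
Survivors finish in the order: T4, T2, T1, T7, T3. Check, step by step (pool after the aborts first):
  pool = (1, 1, 3, 4)
  run T4 (needs (0, 0, 2, 0), free (1, 1, 3, 4)); after release of (2, 1, 0, 2) the pool is (3, 2, 3, 6)
  run T2 (needs (2, 2, 1, 3), free (3, 2, 3, 6)); after release of (1, 1, 2, 1) the pool is (4, 3, 5, 7)
  run T1 (needs (2, 0, 2, 0), free (4, 3, 5, 7)); after release of (0, 2, 3, 1) the pool is (4, 5, 8, 8)
  run T7 (needs (3, 4, 8, 7), free (4, 5, 8, 8)); after release of (1, 2, 1, 2) the pool is (5, 7, 9, 10)
  run T3 (needs (5, 0, 2, 1), free (5, 7, 9, 10)); after release of (1, 3, 3, 0) the pool is (6, 10, 12, 10)


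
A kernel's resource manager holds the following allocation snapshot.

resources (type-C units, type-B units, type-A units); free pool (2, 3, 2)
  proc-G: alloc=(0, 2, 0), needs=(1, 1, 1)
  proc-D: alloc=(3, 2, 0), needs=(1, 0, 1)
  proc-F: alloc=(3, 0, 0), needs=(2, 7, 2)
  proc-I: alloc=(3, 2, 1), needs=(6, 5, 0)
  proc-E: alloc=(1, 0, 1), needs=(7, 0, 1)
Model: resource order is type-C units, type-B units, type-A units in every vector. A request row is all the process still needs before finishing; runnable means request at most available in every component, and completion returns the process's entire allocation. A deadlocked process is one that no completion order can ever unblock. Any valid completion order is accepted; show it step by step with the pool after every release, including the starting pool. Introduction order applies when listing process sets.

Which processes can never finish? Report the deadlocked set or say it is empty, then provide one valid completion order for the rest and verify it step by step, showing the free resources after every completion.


No process is deadlocked.
Key observation: there is always a runnable process — proc-D first — so the state unwinds completely.
The rest can finish in the order proc-D, proc-G, proc-F, proc-I, proc-E. Step-by-step check:
  pool = (2, 3, 2)
  proc-D needs (1, 0, 1) <= (2, 3, 2) -> finishes; pool += (3, 2, 0) = (5, 5, 2)
  proc-G needs (1, 1, 1) <= (5, 5, 2) -> finishes; pool += (0, 2, 0) = (5, 7, 2)
  proc-F needs (2, 7, 2) <= (5, 7, 2) -> finishes; pool += (3, 0, 0) = (8, 7, 2)
  proc-I needs (6, 5, 0) <= (8, 7, 2) -> finishes; pool += (3, 2, 1) = (11, 9, 3)
  proc-E needs (7, 0, 1) <= (11, 9, 3) -> finishes; pool += (1, 0, 1) = (12, 9, 4)


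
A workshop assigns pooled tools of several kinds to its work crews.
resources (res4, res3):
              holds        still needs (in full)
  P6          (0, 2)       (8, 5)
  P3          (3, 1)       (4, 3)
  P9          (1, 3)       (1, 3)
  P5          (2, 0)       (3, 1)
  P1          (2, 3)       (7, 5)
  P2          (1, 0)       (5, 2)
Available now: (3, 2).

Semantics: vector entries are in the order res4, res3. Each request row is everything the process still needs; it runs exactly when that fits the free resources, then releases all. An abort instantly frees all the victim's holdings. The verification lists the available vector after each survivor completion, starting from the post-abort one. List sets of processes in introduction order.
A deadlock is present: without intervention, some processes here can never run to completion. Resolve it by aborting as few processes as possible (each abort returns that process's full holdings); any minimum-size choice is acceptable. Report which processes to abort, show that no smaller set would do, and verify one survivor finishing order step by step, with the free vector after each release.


Minimum abort set: P6.
Key observation: P9 could never have finished before the abort; with (0, 2) returned by P6, it fits at step 1.
Why nothing smaller works: aborting no one leaves the state deadlocked as given.
One survivor order: P9, P5, P2, P1, P3. Check, step by step (post-abort pool first):
  pool = (3, 4)
  P9 needs (1, 3) <= (3, 4) -> finishes; pool += (1, 3) = (4, 7)
  P5 needs (3, 1) <= (4, 7) -> finishes; pool += (2, 0) = (6, 7)
  P2 needs (5, 2) <= (6, 7) -> finishes; pool += (1, 0) = (7, 7)
  P1 needs (7, 5) <= (7, 7) -> finishes; pool += (2, 3) = (9, 10)
  P3 needs (4, 3) <= (9, 10) -> finishes; pool += (3, 1) = (12, 11)


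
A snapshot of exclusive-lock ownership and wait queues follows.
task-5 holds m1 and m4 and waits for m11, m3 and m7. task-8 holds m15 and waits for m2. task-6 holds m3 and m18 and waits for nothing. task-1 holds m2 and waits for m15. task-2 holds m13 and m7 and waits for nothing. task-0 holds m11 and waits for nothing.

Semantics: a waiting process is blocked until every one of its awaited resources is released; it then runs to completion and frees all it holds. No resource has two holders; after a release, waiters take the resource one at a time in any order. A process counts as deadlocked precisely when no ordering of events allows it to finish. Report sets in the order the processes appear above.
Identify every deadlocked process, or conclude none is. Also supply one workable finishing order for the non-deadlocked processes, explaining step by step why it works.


The deadlocked set is task-8 and task-1.
Key observation: nobody on the ring task-8 -> task-1 -> task-8 can start until another member finishes, which never happens; no other process is dragged down with it.
The rest can finish in the order task-6, task-0, task-2, task-5.
Walking it through:
  task-6 waits on nothing -> runs at once and releases m3 and m18
  task-0 waits on nothing -> runs at once and releases m11
  task-2 waits on nothing -> runs at once and releases m13 and m7
  run task-5 (all its waits — m11, m3 and m7 — are resolved); releases m1 and m4


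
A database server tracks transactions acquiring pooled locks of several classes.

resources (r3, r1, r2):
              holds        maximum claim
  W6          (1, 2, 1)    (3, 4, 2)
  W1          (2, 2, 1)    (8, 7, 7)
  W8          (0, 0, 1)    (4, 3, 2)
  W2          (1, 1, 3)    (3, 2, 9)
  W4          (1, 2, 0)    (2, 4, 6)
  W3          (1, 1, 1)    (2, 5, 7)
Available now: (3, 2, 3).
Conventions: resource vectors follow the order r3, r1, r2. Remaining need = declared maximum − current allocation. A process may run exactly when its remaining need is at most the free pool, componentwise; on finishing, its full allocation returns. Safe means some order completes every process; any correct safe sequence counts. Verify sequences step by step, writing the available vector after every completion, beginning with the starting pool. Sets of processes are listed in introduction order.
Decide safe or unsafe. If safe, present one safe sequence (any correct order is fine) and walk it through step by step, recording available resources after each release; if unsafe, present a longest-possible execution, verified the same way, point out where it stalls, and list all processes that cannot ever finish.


The state is UNSAFE.
Key observation: the wall is r2: completing W6, W8 brings the pool only to (4, 4, 5), and all the rest need more.
Going as far as possible: W6, W8; after that, nothing fits. Step-by-step check:
  pool = (3, 2, 3)
  W6 needs (2, 2, 1) <= (3, 2, 3) -> finishes; pool += (1, 2, 1) = (4, 4, 4)
  W8 needs (4, 3, 1) <= (4, 4, 4) -> finishes; pool += (0, 0, 1) = (4, 4, 5)
  blocked: W1 wants (6, 5, 6), pool (4, 4, 5) — not enough r3, r1 and r2
  blocked: W2 wants (2, 1, 6), pool (4, 4, 5) — not enough r2
  blocked: W4 wants (1, 2, 6), pool (4, 4, 5) — not enough r2
  blocked: W3 wants (1, 4, 6), pool (4, 4, 5) — not enough r2
Processes that can never finish: W1, W2, W4 and W3.


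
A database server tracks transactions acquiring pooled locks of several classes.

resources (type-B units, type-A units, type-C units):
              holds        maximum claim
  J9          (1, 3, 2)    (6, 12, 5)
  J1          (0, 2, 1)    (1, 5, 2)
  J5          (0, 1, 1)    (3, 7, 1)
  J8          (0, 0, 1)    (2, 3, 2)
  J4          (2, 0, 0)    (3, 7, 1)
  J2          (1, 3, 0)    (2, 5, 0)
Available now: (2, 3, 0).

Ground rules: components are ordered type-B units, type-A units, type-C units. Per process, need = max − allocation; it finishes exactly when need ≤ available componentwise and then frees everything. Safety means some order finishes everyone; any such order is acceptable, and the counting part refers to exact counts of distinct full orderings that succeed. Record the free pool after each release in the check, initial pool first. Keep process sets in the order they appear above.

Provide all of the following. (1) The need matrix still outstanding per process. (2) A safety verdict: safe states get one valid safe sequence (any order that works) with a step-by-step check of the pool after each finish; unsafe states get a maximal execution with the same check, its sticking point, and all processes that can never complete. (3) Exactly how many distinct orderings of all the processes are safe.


(1) Need matrix, components ordered type-B units, type-A units, type-C units:
  J9: (5, 9, 3)
  J1: (1, 3, 1)
  J5: (3, 6, 0)
  J8: (2, 3, 1)
  J4: (1, 7, 1)
  J2: (1, 2, 0)
(2) The state is SAFE; one workable sequence: J2, J5, J8, J4, J1, J9.
Key observation: J5 marks the first exact bind of the order: its need (3, 6, 0) fits the free (3, 6, 0) with zero slack on a requested resource.
Verifying each step:
  pool = (2, 3, 0)
  J2: need (1, 2, 0) fits (2, 3, 0); releases (1, 3, 0), pool now (3, 6, 0)
  J5: need (3, 6, 0) fits (3, 6, 0); releases (0, 1, 1), pool now (3, 7, 1)
  J8: need (2, 3, 1) fits (3, 7, 1); releases (0, 0, 1), pool now (3, 7, 2)
  J4: need (1, 7, 1) fits (3, 7, 2); releases (2, 0, 0), pool now (5, 7, 2)
  J1: need (1, 3, 1) fits (5, 7, 2); releases (0, 2, 1), pool now (5, 9, 3)
  J9: need (5, 9, 3) fits (5, 9, 3); releases (1, 3, 2), pool now (6, 12, 5)
(3) Exactly 6 of the possible complete orderings are safe sequences.


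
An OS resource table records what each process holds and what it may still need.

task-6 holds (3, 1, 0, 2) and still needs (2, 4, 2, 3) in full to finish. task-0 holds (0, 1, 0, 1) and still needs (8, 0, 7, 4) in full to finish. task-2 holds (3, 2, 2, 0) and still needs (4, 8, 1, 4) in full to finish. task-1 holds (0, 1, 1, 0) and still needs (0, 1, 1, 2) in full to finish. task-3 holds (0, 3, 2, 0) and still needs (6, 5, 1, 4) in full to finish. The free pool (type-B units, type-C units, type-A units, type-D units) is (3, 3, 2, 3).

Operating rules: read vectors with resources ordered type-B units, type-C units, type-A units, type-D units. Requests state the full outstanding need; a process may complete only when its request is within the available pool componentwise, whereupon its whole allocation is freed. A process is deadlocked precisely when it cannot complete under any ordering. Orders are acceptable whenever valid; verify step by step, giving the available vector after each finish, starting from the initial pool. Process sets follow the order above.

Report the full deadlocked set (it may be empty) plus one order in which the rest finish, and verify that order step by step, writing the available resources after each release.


Nothing here is deadlocked.
Key observation: there is always a runnable process — task-1 first — so the state unwinds completely.
One completion order for the rest: task-1, task-6, task-3, task-2, task-0. Verifying each step:
  pool = (3, 3, 2, 3)
  task-1 needs (0, 1, 1, 2) <= (3, 3, 2, 3) -> finishes; pool += (0, 1, 1, 0) = (3, 4, 3, 3)
  task-6 needs (2, 4, 2, 3) <= (3, 4, 3, 3) -> finishes; pool += (3, 1, 0, 2) = (6, 5, 3, 5)
  task-3 needs (6, 5, 1, 4) <= (6, 5, 3, 5) -> finishes; pool += (0, 3, 2, 0) = (6, 8, 5, 5)
  task-2 needs (4, 8, 1, 4) <= (6, 8, 5, 5) -> finishes; pool += (3, 2, 2, 0) = (9, 10, 7, 5)
  task-0 needs (8, 0, 7, 4) <= (9, 10, 7, 5) -> finishes; pool += (0, 1, 0, 1) = (9, 11, 7, 6)


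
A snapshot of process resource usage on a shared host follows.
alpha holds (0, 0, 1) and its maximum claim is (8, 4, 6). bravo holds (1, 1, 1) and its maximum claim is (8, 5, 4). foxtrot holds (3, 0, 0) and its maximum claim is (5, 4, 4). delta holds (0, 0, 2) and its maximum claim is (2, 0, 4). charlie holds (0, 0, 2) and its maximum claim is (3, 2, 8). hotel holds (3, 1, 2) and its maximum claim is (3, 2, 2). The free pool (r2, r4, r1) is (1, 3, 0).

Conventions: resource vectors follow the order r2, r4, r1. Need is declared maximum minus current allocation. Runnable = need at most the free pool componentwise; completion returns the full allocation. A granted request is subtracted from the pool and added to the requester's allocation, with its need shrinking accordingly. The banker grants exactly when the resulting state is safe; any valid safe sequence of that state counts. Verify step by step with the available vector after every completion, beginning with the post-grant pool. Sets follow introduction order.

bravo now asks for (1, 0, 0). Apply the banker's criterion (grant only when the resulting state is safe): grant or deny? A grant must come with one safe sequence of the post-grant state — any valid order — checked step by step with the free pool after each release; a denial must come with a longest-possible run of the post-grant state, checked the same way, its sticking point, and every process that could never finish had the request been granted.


GRANT — the state after the grant stays safe, e.g. via hotel, delta, foxtrot, bravo, alpha, charlie.
Key observation: granting shrinks the pool to (0, 3, 0), yet hotel still fits and the chain goes through.
Step-by-step check of the post-grant state:
  pool = (0, 3, 0)
  hotel: need (0, 1, 0) fits (0, 3, 0); releases (3, 1, 2), pool now (3, 4, 2)
  delta: need (2, 0, 2) fits (3, 4, 2); releases (0, 0, 2), pool now (3, 4, 4)
  foxtrot: need (2, 4, 4) fits (3, 4, 4); releases (3, 0, 0), pool now (6, 4, 4)
  bravo: need (6, 4, 3) fits (6, 4, 4); releases (2, 1, 1), pool now (8, 5, 5)
  alpha: need (8, 4, 5) fits (8, 5, 5); releases (0, 0, 1), pool now (8, 5, 6)
  charlie: need (3, 2, 6) fits (8, 5, 6); releases (0, 0, 2), pool now (8, 5, 8)


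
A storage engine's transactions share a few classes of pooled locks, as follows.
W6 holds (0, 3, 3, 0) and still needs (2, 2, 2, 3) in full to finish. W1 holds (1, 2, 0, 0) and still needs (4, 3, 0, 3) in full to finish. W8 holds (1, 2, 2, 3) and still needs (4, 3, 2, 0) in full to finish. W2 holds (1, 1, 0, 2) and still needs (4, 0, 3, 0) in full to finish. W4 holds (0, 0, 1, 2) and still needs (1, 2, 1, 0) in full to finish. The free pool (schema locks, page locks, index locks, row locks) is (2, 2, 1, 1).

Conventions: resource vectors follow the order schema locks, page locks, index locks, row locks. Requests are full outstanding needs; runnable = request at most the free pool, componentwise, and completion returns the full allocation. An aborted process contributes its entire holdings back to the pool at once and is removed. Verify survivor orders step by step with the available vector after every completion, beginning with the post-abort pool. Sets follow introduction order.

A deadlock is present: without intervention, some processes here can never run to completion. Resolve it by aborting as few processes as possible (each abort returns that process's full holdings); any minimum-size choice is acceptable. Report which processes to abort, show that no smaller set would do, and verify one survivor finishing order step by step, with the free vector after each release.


Minimum abort set: W1 and W2.
Key observation: W8 was stuck for good until W1 and W2 gave back (2, 3, 0, 2); in the order shown it finishes at step 3.
No one abort is enough; case by case: W6 alone leaves W1 blocked (short on schema locks); W1 alone leaves W8 blocked (short on schema locks); W8 alone leaves W1 blocked (short on schema locks); W2 alone leaves W1 blocked (short on schema locks); W4 alone leaves W1 blocked (short on schema locks).
Survivors finish in the order: W4, W6, W8. Walking it through (pool after the aborts first):
  pool = (4, 5, 1, 3)
  W4: need (1, 2, 1, 0) fits (4, 5, 1, 3); releases (0, 0, 1, 2), pool now (4, 5, 2, 5)
  W6: need (2, 2, 2, 3) fits (4, 5, 2, 5); releases (0, 3, 3, 0), pool now (4, 8, 5, 5)
  W8: need (4, 3, 2, 0) fits (4, 8, 5, 5); releases (1, 2, 2, 3), pool now (5, 10, 7, 8)


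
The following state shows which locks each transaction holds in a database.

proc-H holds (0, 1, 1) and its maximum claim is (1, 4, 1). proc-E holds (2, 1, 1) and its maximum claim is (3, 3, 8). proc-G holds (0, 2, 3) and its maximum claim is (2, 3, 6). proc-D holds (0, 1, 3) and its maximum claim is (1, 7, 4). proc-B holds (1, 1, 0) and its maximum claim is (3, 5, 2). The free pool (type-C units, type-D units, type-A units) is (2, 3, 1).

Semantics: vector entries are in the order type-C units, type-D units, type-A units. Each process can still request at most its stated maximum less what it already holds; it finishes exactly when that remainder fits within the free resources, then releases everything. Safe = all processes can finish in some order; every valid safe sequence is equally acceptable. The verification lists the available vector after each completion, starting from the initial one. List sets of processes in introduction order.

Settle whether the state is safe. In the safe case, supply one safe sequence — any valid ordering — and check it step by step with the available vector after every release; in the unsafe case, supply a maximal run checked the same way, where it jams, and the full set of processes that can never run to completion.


UNSAFE — no complete ordering exists.
Key observation: after proc-H, proc-B the pool peaks at (3, 5, 2), and each blocked process is short somewhere: proc-E on type-A units; proc-G on type-A units; proc-D on type-D units.
The run proc-H, proc-B cannot be extended any further. Step-by-step check:
  pool = (2, 3, 1)
  proc-H needs (1, 3, 0) <= (2, 3, 1) -> finishes; pool += (0, 1, 1) = (2, 4, 2)
  proc-B needs (2, 4, 2) <= (2, 4, 2) -> finishes; pool += (1, 1, 0) = (3, 5, 2)
  blocked: proc-E wants (1, 2, 7), pool (3, 5, 2) — not enough type-A units
  blocked: proc-G wants (2, 1, 3), pool (3, 5, 2) — not enough type-A units
  blocked: proc-D wants (1, 6, 1), pool (3, 5, 2) — not enough type-D units
Never able to finish: proc-E, proc-G and proc-D.


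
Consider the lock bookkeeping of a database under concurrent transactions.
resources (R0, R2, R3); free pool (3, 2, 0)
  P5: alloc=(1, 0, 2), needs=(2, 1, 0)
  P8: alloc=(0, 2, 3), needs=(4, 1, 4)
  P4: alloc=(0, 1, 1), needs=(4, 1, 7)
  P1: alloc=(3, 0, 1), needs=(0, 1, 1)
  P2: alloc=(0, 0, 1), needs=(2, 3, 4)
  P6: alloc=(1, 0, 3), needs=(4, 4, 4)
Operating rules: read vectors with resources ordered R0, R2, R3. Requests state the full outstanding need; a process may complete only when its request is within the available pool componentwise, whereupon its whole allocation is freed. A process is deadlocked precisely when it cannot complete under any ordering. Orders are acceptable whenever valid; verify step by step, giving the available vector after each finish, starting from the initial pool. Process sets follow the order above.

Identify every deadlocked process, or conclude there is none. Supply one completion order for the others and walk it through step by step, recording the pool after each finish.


The deadlocked set is P8, P4, P2 and P6.
Key observation: no order helps: past P5, P1, the free pool tops out at (7, 2, 3), below what each blocked process needs in R3.
The rest can finish in the order P5, P1. Verifying each step:
  pool = (3, 2, 0)
  P5: need (2, 1, 0) fits (3, 2, 0); releases (1, 0, 2), pool now (4, 2, 2)
  P1: need (0, 1, 1) fits (4, 2, 2); releases (3, 0, 1), pool now (7, 2, 3)
The blocked processes can never fit:
  P8 cannot run: need (4, 1, 4) vs free (7, 2, 3) (insufficient R3)
  P4 cannot run: need (4, 1, 7) vs free (7, 2, 3) (insufficient R3)
  P2 cannot run: need (2, 3, 4) vs free (7, 2, 3) (insufficient R2 and R3)
  P6 cannot run: need (4, 4, 4) vs free (7, 2, 3) (insufficient R2 and R3)


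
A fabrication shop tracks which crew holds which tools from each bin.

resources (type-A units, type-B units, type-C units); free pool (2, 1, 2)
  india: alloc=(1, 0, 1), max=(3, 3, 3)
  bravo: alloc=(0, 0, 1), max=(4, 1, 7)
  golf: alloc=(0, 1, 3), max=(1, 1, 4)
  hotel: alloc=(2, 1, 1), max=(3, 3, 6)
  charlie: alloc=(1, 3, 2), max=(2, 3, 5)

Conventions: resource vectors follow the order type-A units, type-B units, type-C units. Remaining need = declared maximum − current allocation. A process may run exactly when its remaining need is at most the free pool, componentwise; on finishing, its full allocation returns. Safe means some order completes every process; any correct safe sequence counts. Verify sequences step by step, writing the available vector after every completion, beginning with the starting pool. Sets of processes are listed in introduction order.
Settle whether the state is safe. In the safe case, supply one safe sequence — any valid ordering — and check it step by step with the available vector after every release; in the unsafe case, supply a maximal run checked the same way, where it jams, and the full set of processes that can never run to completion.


SAFE — a valid safe sequence is golf, charlie, hotel, india, bravo.
Key observation: every step clears its requested resources with room to spare; the minimum clearance is 1, first at golf — (1, 0, 1) vs (2, 1, 2) free.
Walking it through:
  pool = (2, 1, 2)
  golf: need (1, 0, 1) fits (2, 1, 2); releases (0, 1, 3), pool now (2, 2, 5)
  charlie: need (1, 0, 3) fits (2, 2, 5); releases (1, 3, 2), pool now (3, 5, 7)
  hotel: need (1, 2, 5) fits (3, 5, 7); releases (2, 1, 1), pool now (5, 6, 8)
  india: need (2, 3, 2) fits (5, 6, 8); releases (1, 0, 1), pool now (6, 6, 9)
  bravo: need (4, 1, 6) fits (6, 6, 9); releases (0, 0, 1), pool now (6, 6, 10)


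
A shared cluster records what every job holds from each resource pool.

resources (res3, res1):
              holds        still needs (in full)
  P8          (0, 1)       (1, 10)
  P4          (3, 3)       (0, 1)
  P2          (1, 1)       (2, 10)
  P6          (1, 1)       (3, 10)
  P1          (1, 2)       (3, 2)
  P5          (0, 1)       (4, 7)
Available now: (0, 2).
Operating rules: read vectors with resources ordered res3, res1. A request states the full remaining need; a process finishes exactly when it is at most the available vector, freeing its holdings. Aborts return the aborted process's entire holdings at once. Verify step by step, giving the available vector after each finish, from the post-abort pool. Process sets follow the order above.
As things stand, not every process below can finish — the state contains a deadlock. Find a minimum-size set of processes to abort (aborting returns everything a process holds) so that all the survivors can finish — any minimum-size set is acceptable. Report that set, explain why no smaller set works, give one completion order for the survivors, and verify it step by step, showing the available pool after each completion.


Minimum abort set: P2 and P6.
Key observation: before aborting P2 and P6, P8 was permanently blocked — no order could ever run it; afterwards it completes at step 4.
Minimality, checking each single-abort alternative: P8 alone leaves P2 blocked (short on res1); P4 alone leaves P8 blocked (short on res1); P2 alone leaves P8 blocked (short on res1); P6 alone leaves P8 blocked (short on res1); P1 alone leaves P8 blocked (short on res1); P5 alone leaves P8 blocked (short on res1).
Survivors finish in the order: P4, P1, P5, P8. Check, step by step (pool after the aborts first):
  pool = (2, 4)
  run P4 (needs (0, 1), free (2, 4)); after release of (3, 3) the pool is (5, 7)
  run P1 (needs (3, 2), free (5, 7)); after release of (1, 2) the pool is (6, 9)
  run P5 (needs (4, 7), free (6, 9)); after release of (0, 1) the pool is (6, 10)
  run P8 (needs (1, 10), free (6, 10)); after release of (0, 1) the pool is (6, 11)


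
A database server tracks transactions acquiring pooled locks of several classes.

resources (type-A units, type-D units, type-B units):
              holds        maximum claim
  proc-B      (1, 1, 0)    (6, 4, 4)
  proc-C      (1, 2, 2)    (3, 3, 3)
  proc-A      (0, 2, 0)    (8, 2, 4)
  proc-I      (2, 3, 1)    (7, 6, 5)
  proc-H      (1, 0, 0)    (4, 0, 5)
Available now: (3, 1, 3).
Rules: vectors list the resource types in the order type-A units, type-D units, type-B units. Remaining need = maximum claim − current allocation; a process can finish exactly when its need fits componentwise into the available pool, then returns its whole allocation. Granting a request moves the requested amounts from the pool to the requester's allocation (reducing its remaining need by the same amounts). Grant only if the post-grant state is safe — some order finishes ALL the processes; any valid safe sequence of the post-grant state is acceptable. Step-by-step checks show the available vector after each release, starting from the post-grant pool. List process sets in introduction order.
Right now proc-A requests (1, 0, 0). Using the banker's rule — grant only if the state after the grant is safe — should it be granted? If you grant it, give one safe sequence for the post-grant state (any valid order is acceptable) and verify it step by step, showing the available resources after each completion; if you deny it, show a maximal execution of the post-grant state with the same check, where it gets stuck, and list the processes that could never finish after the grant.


DENY — the pretend-granted state is unsafe.
Key observation: the wall is type-A units: completing proc-C, proc-H brings the pool only to (4, 3, 5), and all the rest need more.
On the post-grant state, proc-C, proc-H is a maximal run — nothing extends it. Step-by-step check:
  pool = (2, 1, 3)
  run proc-C (needs (2, 1, 1), free (2, 1, 3)); after release of (1, 2, 2) the pool is (3, 3, 5)
  run proc-H (needs (3, 0, 5), free (3, 3, 5)); after release of (1, 0, 0) the pool is (4, 3, 5)
  proc-B cannot run: need (5, 3, 4) vs free (4, 3, 5) (insufficient type-A units)
  proc-A cannot run: need (7, 0, 4) vs free (4, 3, 5) (insufficient type-A units)
  proc-I cannot run: need (5, 3, 4) vs free (4, 3, 5) (insufficient type-A units)
Post-grant, the permanently blocked set is proc-B, proc-A and proc-I.


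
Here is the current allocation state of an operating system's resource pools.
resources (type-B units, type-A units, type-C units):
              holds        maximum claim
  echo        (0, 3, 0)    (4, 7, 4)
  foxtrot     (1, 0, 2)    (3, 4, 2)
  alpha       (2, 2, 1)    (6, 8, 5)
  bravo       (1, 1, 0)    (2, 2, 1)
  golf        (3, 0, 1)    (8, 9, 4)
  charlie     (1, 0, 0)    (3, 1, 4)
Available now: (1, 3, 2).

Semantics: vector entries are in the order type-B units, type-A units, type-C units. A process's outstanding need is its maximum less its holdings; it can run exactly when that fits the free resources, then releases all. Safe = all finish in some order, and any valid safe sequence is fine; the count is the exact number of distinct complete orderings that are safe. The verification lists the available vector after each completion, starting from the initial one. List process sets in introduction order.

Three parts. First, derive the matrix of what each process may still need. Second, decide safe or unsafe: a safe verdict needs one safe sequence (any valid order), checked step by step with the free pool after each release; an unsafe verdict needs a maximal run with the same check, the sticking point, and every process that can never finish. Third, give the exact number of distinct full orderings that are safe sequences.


(1) Remaining need (order type-B units, type-A units, type-C units):
  echo: (4, 4, 4)
  foxtrot: (2, 4, 0)
  alpha: (4, 6, 4)
  bravo: (1, 1, 1)
  golf: (5, 9, 3)
  charlie: (2, 1, 4)
(2) SAFE. One safe sequence: bravo, foxtrot, charlie, echo, alpha, golf.
Key observation: the first exact fit in this order is bravo — it needs (1, 1, 1) with (1, 3, 2) free, meeting a requested resource to the last unit.
Step-by-step check:
  pool = (1, 3, 2)
  run bravo (needs (1, 1, 1), free (1, 3, 2)); after release of (1, 1, 0) the pool is (2, 4, 2)
  run foxtrot (needs (2, 4, 0), free (2, 4, 2)); after release of (1, 0, 2) the pool is (3, 4, 4)
  run charlie (needs (2, 1, 4), free (3, 4, 4)); after release of (1, 0, 0) the pool is (4, 4, 4)
  run echo (needs (4, 4, 4), free (4, 4, 4)); after release of (0, 3, 0) the pool is (4, 7, 4)
  run alpha (needs (4, 6, 4), free (4, 7, 4)); after release of (2, 2, 1) the pool is (6, 9, 5)
  run golf (needs (5, 9, 3), free (6, 9, 5)); after release of (3, 0, 1) the pool is (9, 9, 6)
(3) The exact count: 1 of the possible complete orderings is a safe sequence.


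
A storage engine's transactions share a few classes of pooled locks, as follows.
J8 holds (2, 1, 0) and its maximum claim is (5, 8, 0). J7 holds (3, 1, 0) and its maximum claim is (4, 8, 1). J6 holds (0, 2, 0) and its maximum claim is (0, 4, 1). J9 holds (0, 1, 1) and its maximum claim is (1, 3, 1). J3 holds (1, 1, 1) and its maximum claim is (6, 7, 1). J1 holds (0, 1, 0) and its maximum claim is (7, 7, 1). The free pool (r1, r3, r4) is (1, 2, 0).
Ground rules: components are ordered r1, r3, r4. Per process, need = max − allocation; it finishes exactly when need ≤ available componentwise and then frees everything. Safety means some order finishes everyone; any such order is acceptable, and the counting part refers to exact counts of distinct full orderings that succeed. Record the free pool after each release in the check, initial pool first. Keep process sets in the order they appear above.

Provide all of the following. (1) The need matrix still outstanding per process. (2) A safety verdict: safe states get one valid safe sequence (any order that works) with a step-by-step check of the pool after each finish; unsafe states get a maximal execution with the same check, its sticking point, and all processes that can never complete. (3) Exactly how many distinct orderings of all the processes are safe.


(1) Outstanding need per process (order r1, r3, r4):
  J8: (3, 7, 0)
  J7: (1, 7, 1)
  J6: (0, 2, 1)
  J9: (1, 2, 0)
  J3: (5, 6, 0)
  J1: (7, 6, 1)
(2) UNSAFE.
Key observation: even finishing J9, J6 leaves just (1, 5, 1) free — too little r3 for any of the remaining processes.
The run J9, J6 cannot be extended any further. Step-by-step check:
  pool = (1, 2, 0)
  run J9 (needs (1, 2, 0), free (1, 2, 0)); after release of (0, 1, 1) the pool is (1, 3, 1)
  run J6 (needs (0, 2, 1), free (1, 3, 1)); after release of (0, 2, 0) the pool is (1, 5, 1)
  blocked: J8 wants (3, 7, 0), pool (1, 5, 1) — not enough r1 and r3
  blocked: J7 wants (1, 7, 1), pool (1, 5, 1) — not enough r3
  blocked: J3 wants (5, 6, 0), pool (1, 5, 1) — not enough r1 and r3
  blocked: J1 wants (7, 6, 1), pool (1, 5, 1) — not enough r1 and r3
Processes that can never finish: J8, J7, J3 and J1.
(3) Exactly 0 of the possible complete orderings are safe sequences.


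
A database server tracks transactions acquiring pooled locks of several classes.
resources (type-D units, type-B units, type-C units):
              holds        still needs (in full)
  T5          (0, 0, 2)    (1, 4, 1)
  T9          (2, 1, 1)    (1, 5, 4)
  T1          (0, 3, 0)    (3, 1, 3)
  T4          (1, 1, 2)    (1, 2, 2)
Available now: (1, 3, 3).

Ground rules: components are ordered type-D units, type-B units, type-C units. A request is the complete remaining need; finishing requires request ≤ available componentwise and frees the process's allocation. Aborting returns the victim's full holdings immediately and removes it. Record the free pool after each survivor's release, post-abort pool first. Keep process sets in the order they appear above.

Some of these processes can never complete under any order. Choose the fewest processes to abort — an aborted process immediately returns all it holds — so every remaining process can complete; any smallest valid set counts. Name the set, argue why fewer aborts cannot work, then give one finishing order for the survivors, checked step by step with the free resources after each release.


Minimum abort set: T1.
Key observation: the returned (0, 3, 0) from T1 is what brings T9 — unrunnable before, under any order — into play at step 2.
Minimality: the empty abort set fails — the state is deadlocked as it stands.
Survivors finish in the order: T4, T9, T5. Step-by-step check (pool after the aborts first):
  pool = (1, 6, 3)
  run T4 (needs (1, 2, 2), free (1, 6, 3)); after release of (1, 1, 2) the pool is (2, 7, 5)
  run T9 (needs (1, 5, 4), free (2, 7, 5)); after release of (2, 1, 1) the pool is (4, 8, 6)
  run T5 (needs (1, 4, 1), free (4, 8, 6)); after release of (0, 0, 2) the pool is (4, 8, 8)


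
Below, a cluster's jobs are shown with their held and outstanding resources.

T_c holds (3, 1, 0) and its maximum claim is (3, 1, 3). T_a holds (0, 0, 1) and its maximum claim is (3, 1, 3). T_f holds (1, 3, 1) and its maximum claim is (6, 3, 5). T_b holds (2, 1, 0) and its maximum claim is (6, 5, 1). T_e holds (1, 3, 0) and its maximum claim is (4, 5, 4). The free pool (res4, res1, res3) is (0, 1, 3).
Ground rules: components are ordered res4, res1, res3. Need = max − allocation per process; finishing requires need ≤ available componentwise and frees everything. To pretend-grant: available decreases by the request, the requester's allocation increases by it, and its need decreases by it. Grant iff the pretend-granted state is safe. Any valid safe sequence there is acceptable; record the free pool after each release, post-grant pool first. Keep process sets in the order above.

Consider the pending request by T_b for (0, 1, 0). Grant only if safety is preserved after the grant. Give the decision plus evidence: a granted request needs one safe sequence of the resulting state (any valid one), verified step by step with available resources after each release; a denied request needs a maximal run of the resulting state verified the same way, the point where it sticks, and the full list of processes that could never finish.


DENY. Granting would leave the state unsafe.
Key observation: after T_c, T_a the pool peaks at (3, 1, 4), and each blocked process is short somewhere: T_f on res4; T_b on res4, res1; T_e on res1.
On the post-grant state, T_c, T_a is a maximal run — nothing extends it. Verifying each step:
  pool = (0, 0, 3)
  run T_c (needs (0, 0, 3), free (0, 0, 3)); after release of (3, 1, 0) the pool is (3, 1, 3)
  run T_a (needs (3, 1, 2), free (3, 1, 3)); after release of (0, 0, 1) the pool is (3, 1, 4)
  T_f still needs (5, 0, 4) but only (3, 1, 4) is free — short on res4
  T_b still needs (4, 3, 1) but only (3, 1, 4) is free — short on res4 and res1
  T_e still needs (3, 2, 4) but only (3, 1, 4) is free — short on res1
Processes that could never finish after the grant: T_f, T_b and T_e.


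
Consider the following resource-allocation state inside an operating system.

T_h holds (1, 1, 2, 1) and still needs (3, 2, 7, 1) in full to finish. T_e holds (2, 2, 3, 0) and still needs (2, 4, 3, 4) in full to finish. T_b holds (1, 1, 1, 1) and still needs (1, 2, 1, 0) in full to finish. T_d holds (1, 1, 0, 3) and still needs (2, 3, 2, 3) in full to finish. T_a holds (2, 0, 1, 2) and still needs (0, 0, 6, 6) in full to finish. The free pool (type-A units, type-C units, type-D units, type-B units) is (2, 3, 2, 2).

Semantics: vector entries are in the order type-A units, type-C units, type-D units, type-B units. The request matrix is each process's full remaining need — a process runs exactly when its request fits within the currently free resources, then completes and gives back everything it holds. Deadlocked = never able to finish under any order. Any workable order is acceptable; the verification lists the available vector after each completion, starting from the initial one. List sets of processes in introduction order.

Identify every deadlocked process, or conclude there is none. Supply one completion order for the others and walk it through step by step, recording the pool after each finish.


Nothing here is deadlocked.
Key observation: there is always a runnable process — T_b first — so the state unwinds completely.
A valid finishing order for the others: T_b, T_d, T_e, T_a, T_h. Verifying each step:
  pool = (2, 3, 2, 2)
  T_b needs (1, 2, 1, 0) <= (2, 3, 2, 2) -> finishes; pool += (1, 1, 1, 1) = (3, 4, 3, 3)
  T_d needs (2, 3, 2, 3) <= (3, 4, 3, 3) -> finishes; pool += (1, 1, 0, 3) = (4, 5, 3, 6)
  T_e needs (2, 4, 3, 4) <= (4, 5, 3, 6) -> finishes; pool += (2, 2, 3, 0) = (6, 7, 6, 6)
  T_a needs (0, 0, 6, 6) <= (6, 7, 6, 6) -> finishes; pool += (2, 0, 1, 2) = (8, 7, 7, 8)
  T_h needs (3, 2, 7, 1) <= (8, 7, 7, 8) -> finishes; pool += (1, 1, 2, 1) = (9, 8, 9, 9)
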